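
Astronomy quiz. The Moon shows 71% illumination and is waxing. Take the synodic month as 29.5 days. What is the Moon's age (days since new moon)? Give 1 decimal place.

From f = (1 − cos θ)/2: cos θ = 1 − 2×0.71 = -0.420; arccos → 114.8°.
Waxing ⇒ before full, so θ = 114.8°.
That fraction of the synodic month is 114.8/360 × 29.5 d ≈ 9.41 d.

9.4 days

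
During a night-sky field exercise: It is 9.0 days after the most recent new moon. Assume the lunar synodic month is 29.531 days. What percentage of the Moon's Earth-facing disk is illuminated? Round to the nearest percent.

Phase angle: θ = 360°·(9.0 d)/(29.531 d) = 109.7°.
Illuminated fraction = (1 − cos 109.7°)/2 = (1 − (-0.337))/2 ≈ 0.669, so 67%.

67%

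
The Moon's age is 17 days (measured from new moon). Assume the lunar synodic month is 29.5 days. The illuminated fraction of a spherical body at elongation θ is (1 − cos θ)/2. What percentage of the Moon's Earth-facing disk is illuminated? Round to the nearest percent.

94%

Phase angle: θ = 360°·(17 d)/(29.5 d) = 207.5°.
With cos θ = (-0.887), the lit fraction is (1 − (-0.887))/2 ≈ 0.944, so 94%.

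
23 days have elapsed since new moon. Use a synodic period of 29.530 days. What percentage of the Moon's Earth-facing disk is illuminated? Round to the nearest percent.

41%

Elongation θ = 360° × 23/29.530 ≈ 280.4°.
Illuminated fraction = (1 − cos 280.4°)/2 = (1 − 0.180)/2 ≈ 0.410, so 41%.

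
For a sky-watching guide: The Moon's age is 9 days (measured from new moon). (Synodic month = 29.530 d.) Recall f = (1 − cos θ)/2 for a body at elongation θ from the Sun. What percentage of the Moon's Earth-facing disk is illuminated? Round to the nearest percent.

67%

The Moon has covered 9/29.530 of its cycle, so θ ≈ 360° × 9/29.530 = 109.7°.
cos 109.7° = (-0.337), so f = (1 − (-0.337))/2 = 0.669, so 67%.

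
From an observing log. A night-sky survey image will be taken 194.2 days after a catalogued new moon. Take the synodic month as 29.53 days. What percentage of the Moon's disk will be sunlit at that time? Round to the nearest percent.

94%

Reduce mod P: 194.2 − 6×29.53 = 17.02 d into the current lunation.
The Moon has covered 17.02/29.53 of its cycle, so θ ≈ 360° × 17.02/29.53 = 207.5°.
cos 207.5° = (-0.887), so f = (1 − (-0.887))/2 = 0.944, so 94%.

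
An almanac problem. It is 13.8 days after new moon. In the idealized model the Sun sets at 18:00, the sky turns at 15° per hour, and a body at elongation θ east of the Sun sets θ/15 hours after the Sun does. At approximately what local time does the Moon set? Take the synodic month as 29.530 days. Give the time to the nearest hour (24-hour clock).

05:00

The Moon has covered 13.8/29.530 of its cycle, so θ ≈ 360° × 13.8/29.530 = 168.2°.
Delay after the Sun = 168.2° / (15°/h) ≈ 11.22 h.
18:00 + 11.22 h ≈ 05:13 → 05:00 to the nearest hour.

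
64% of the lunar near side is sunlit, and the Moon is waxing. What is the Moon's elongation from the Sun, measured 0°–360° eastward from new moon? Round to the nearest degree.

106°

From f = (1 − cos θ)/2: cos θ = 1 − 2×0.64 = -0.280; arccos → 106.3°.
The Moon is waxing (0°–180°), so θ = 106.3° directly.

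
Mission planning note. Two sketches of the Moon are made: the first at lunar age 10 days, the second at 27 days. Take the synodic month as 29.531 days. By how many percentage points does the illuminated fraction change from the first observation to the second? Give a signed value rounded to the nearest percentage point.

First observation: θ = 360°·10/29.531 = 121.9°, so f = 0.764.
Second observation: θ = 329.1°, f = 0.071.
Δf = 0.071 − 0.764 = -0.693, i.e. -69 pp.

-69 percentage points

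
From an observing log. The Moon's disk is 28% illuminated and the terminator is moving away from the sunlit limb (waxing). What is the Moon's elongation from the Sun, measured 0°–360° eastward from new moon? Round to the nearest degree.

64°

From f = (1 − cos θ)/2: cos θ = 1 − 2×0.28 = 0.440; arccos → 63.9°.
The Moon is waxing (0°–180°), so θ = 63.9° directly.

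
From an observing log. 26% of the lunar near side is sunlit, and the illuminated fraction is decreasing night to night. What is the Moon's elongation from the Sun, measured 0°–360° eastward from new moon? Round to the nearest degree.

From f = (1 − cos θ)/2: cos θ = 1 − 2×0.26 = 0.480; arccos → 61.3°.
A waning Moon lies in 180°–360°, so θ = 360° − 61.3° = 298.7°.

299°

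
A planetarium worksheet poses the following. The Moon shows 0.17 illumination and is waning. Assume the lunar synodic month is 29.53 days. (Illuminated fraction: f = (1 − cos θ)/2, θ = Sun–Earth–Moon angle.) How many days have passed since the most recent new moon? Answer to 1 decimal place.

25.5 days

Invert f = (1 − cos θ)/2 to get cos θ = 1 − 2(0.17) = 0.660, hence θ₀ = arccos 0.660 = 48.7°.
Waning ⇒ past full, so θ = 360° − 48.7° = 311.3°.
At 360°/29.53 d per day, 311.3° corresponds to 25.54 days.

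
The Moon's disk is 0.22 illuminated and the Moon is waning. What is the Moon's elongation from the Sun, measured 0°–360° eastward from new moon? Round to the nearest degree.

Invert f = (1 − cos θ)/2 to get cos θ = 1 − 2(0.22) = 0.560, hence θ₀ = arccos 0.560 = 55.9°.
Waning ⇒ past full, so θ = 360° − 55.9° = 304.1°.

304°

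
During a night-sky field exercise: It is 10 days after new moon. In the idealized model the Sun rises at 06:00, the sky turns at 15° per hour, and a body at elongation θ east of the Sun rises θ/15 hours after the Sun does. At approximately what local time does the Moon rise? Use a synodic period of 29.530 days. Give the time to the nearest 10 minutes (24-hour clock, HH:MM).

14:10

Phase angle: θ = 360°·(10 d)/(29.530 d) = 121.9°.
Delay after the Sun = 121.9° / (15°/h) ≈ 8.13 h.
06:00 + 8.127 h ≈ 14:08 → 14:10 to the nearest ten minutes.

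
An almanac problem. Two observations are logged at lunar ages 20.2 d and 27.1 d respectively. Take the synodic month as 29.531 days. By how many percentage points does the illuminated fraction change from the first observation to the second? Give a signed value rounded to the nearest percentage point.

First observation: θ = 360°·20.2/29.531 = 246.2°, so f = 0.701.
Second observation: θ = 330.4°, f = 0.065.
Δf = 0.065 − 0.701 = -0.636, i.e. -64 pp.

-64 pp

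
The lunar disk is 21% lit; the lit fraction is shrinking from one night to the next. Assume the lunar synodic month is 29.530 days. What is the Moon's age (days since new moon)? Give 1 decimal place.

cos θ = 1 − 2f = 0.580, giving a principal value of 54.5°.
Since the Moon is past full (waning), take the reflex angle: θ = 360° − 54.5° = 305.5°.
At 360°/29.530 d per day, 305.5° corresponds to 25.06 days.

25.1 days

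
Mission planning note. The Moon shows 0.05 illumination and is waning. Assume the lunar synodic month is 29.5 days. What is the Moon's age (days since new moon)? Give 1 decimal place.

27.4 days

cos θ = 1 − 2f = 0.900, giving a principal value of 25.8°.
Waning ⇒ past full, so θ = 360° − 25.8° = 334.2°.
Age = 29.5 × 334.2°/360° ≈ 27.38 days.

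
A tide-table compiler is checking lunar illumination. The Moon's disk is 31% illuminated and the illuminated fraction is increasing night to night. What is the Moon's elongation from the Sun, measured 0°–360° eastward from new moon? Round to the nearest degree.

cos θ = 1 − 2f = 0.380, giving a principal value of 67.7°.
Waxing ⇒ before full, so θ = 67.7°.

68°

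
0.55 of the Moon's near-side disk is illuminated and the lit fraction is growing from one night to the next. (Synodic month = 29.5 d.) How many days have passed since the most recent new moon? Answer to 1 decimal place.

cos θ = 1 − 2f = -0.100, giving a principal value of 95.7°.
The Moon is waxing (0°–180°), so θ = 95.7° directly.
Age = 29.5 × 95.7°/360° ≈ 7.85 days.

7.8 days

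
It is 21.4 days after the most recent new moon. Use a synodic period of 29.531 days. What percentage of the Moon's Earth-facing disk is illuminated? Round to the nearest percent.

Phase angle: θ = 360°·(21.4 d)/(29.531 d) = 260.9°.
With cos θ = (-0.159), the lit fraction is (1 − (-0.159))/2 ≈ 0.579, so 58%.

58%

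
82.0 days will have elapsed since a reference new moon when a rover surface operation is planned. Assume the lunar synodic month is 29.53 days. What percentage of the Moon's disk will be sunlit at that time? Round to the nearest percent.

42%

Reduce mod P: 82.0 − 2×29.53 = 22.94 d into the current lunation.
The Moon has covered 22.94/29.53 of its cycle, so θ ≈ 360° × 22.94/29.53 = 279.7°.
Illuminated fraction = (1 − cos 279.7°)/2 = (1 − 0.168)/2 ≈ 0.416, so 42%.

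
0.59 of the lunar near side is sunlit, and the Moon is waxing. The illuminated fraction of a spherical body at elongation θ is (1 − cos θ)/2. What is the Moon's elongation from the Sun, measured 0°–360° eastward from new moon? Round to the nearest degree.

100°

From f = (1 − cos θ)/2: cos θ = 1 − 2×0.59 = -0.180; arccos → 100.4°.
The Moon is waxing (0°–180°), so θ = 100.4° directly.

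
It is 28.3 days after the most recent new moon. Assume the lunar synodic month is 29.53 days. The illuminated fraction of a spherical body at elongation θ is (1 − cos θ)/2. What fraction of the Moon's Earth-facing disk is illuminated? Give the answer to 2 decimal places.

0.02

Phase angle: θ = 360°·(28.3 d)/(29.53 d) = 345.0°.
Illuminated fraction = (1 − cos 345.0°)/2 = (1 − 0.966)/2 ≈ 0.017.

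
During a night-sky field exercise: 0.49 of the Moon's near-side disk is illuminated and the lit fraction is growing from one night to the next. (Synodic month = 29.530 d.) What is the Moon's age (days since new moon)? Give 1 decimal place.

From f = (1 − cos θ)/2: cos θ = 1 − 2×0.49 = 0.020; arccos → 88.9°.
Before full moon the principal value applies: θ = 88.9°.
Age = 29.530 × 88.9°/360° ≈ 7.29 days.

7.3 days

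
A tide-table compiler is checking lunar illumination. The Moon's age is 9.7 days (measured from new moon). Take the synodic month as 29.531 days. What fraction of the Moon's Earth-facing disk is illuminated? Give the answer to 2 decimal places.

Phase angle: θ = 360°·(9.7 d)/(29.531 d) = 118.2°.
Illuminated fraction = (1 − cos 118.2°)/2 = (1 − (-0.473))/2 ≈ 0.737.

0.74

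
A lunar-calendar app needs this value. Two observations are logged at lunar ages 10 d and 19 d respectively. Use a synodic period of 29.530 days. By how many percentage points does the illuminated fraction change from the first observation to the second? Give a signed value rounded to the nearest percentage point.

+5 percentage points

θ₁ = 360° × 10/29.530 = 121.9°, f₁ = (1 − cos θ₁)/2 = 0.764.
θ₂ = 360° × 19/29.530 = 231.6°, f₂ = (1 − cos θ₂)/2 = 0.810.
Change = f₂ − f₁ = +0.046 → +5 percentage points.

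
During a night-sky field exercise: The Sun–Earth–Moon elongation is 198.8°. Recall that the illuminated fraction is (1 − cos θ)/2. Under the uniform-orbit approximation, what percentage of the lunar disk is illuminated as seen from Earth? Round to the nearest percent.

97%

f = (1 − cos 198.8°)/2 = (1 − (-0.947))/2 ≈ 0.973, i.e. 97%.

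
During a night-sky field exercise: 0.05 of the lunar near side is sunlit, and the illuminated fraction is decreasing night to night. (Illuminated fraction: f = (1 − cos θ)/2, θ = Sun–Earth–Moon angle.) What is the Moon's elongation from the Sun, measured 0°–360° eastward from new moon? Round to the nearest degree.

334°

From f = (1 − cos θ)/2: cos θ = 1 − 2×0.05 = 0.900; arccos → 25.8°.
Waning ⇒ past full, so θ = 360° − 25.8° = 334.2°.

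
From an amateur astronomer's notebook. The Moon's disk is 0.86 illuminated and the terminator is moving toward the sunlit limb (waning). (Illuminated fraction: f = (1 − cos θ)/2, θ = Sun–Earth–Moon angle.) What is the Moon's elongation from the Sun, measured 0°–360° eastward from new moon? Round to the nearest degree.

224°

From f = (1 − cos θ)/2: cos θ = 1 − 2×0.86 = -0.720; arccos → 136.1°.
Since the Moon is past full (waning), take the reflex angle: θ = 360° − 136.1° = 223.9°.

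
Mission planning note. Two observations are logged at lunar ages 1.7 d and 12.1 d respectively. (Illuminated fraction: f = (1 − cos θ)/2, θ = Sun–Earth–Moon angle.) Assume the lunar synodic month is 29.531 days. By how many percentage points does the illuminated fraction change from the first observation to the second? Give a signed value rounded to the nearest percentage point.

First observation: θ = 360°·1.7/29.531 = 20.7°, so f = 0.032.
Second observation: θ = 147.5°, f = 0.922.
Δf = 0.922 − 0.032 = +0.889, i.e. +89 pp.

+89 pp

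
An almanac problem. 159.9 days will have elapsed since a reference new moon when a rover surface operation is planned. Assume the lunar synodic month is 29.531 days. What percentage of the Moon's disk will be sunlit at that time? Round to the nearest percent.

93%

159.9/29.531 = 5.415 lunations, so 5 complete cycles and 12.25 d into the next.
Elongation θ = 360° × 12.25/29.531 ≈ 149.3°.
cos 149.3° = (-0.860), so f = (1 − (-0.860))/2 = 0.930, so 93%.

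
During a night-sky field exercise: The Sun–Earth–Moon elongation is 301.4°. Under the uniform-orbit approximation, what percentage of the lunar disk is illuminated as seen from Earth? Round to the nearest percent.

cos 301.4° = 0.521, so f = (1 − 0.521)/2 = 0.239, i.e. 24%.

24%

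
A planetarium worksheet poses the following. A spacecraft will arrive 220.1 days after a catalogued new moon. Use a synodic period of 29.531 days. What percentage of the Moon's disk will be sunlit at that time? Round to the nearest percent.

98%

Reduce mod P: 220.1 − 7×29.531 = 13.38 d into the current lunation.
Elongation θ = 360° × 13.38/29.531 ≈ 163.1°.
Illuminated fraction = (1 − cos 163.1°)/2 = (1 − (-0.957))/2 ≈ 0.979, so 98%.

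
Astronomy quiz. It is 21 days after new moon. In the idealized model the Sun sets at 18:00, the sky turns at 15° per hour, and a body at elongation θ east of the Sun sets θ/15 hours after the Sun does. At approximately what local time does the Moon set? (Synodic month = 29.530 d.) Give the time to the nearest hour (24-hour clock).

The Moon has covered 21/29.530 of its cycle, so θ ≈ 360° × 21/29.530 = 256.0°.
At 15° of sky rotation per hour, 256.0° corresponds to a 17.07 h lag.
18:00 + 17.07 h ≈ 11:04 → 11:00 to the nearest hour.

11:00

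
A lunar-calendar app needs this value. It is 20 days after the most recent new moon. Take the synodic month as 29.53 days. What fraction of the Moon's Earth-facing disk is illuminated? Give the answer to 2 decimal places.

0.72

Phase angle: θ = 360°·(20 d)/(29.53 d) = 243.8°.
cos 243.8° = (-0.441), so f = (1 − (-0.441))/2 = 0.721.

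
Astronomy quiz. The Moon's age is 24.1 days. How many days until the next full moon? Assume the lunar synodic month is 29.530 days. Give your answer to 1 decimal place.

20.2 days

Full moon is 0.5 of the way through the cycle: age 0.5 × 29.530 = 14.765 d.
This lunation's full moon (14.765 d) has passed, so add one period: 44.295 − 24.1 = 20.195 days.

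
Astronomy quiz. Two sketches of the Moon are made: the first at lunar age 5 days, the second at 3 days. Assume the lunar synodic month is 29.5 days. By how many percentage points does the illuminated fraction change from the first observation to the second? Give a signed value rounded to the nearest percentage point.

θ₁ = 360° × 5/29.5 = 61.0°, f₁ = (1 − cos θ₁)/2 = 0.258.
θ₂ = 360° × 3/29.5 = 36.6°, f₂ = (1 − cos θ₂)/2 = 0.099.
Change = f₂ − f₁ = -0.159 → -16 percentage points.

-16 pp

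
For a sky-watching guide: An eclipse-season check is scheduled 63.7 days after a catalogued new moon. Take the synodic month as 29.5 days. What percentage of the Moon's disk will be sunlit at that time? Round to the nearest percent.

Reduce mod P: 63.7 − 2×29.5 = 4.70 d into the current lunation.
Phase angle: θ = 360°·(4.70 d)/(29.5 d) = 57.4°.
With cos θ = 0.539, the lit fraction is (1 − 0.539)/2 ≈ 0.230, so 23%.

23%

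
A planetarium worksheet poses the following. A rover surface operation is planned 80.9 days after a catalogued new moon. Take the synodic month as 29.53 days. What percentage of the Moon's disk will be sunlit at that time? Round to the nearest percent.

53%

80.9 d spans 2 complete synodic months (2 × 29.53 = 59.06 d) plus 21.84 d.
Phase angle: θ = 360°·(21.84 d)/(29.53 d) = 266.3°.
With cos θ = (-0.065), the lit fraction is (1 − (-0.065))/2 ≈ 0.533, so 53%.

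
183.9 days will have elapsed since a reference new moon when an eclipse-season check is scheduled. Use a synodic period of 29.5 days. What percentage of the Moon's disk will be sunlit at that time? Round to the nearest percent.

45%

183.9/29.5 = 6.234 lunations, so 6 complete cycles and 6.90 d into the next.
Phase angle: θ = 360°·(6.90 d)/(29.5 d) = 84.2°.
cos 84.2° = 0.101, so f = (1 − 0.101)/2 = 0.450, so 45%.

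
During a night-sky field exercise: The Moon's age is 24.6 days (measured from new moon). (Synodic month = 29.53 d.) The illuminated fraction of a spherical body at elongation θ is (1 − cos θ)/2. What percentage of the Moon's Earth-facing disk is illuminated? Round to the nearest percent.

Phase angle: θ = 360°·(24.6 d)/(29.53 d) = 299.9°.
With cos θ = 0.498, the lit fraction is (1 − 0.498)/2 ≈ 0.251, so 25%.

25%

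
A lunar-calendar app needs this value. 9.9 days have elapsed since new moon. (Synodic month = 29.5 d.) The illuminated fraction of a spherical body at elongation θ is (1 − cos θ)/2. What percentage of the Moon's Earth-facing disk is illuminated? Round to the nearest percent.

Elongation θ = 360° × 9.9/29.5 ≈ 120.8°.
With cos θ = (-0.512), the lit fraction is (1 − (-0.512))/2 ≈ 0.756, so 76%.

76%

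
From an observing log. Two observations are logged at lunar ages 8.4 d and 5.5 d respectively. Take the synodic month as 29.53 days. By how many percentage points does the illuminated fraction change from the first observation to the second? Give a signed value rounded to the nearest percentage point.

-30 pp

θ₁ = 360° × 8.4/29.53 = 102.4°, f₁ = (1 − cos θ₁)/2 = 0.607.
θ₂ = 360° × 5.5/29.53 = 67.1°, f₂ = (1 − cos θ₂)/2 = 0.305.
Change = f₂ − f₁ = -0.302 → -30 percentage points.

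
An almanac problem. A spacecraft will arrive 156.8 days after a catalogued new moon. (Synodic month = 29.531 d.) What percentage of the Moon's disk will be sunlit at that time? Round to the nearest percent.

Reduce mod P: 156.8 − 5×29.531 = 9.15 d into the current lunation.
Phase angle: θ = 360°·(9.15 d)/(29.531 d) = 111.5°.
Illuminated fraction = (1 − cos 111.5°)/2 = (1 − (-0.366))/2 ≈ 0.683, so 68%.

68%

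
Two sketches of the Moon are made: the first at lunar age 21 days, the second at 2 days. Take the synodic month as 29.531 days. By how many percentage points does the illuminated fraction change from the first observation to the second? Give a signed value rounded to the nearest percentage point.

θ₁ = 360° × 21/29.531 = 256.0°, f₁ = (1 − cos θ₁)/2 = 0.621.
θ₂ = 360° × 2/29.531 = 24.4°, f₂ = (1 − cos θ₂)/2 = 0.045.
Change = f₂ − f₁ = -0.576 → -58 percentage points.

-58 pp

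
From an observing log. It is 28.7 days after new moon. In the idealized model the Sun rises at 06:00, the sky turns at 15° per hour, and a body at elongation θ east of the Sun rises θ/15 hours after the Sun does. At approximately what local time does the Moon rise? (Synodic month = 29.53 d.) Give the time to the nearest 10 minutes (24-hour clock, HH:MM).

Elongation θ = 360° × 28.7/29.53 ≈ 349.9°.
The Moon trails the Sun by θ/15 = 349.9/15 ≈ 23.33 hours.
06:00 + 23.325 h ≈ 05:20 → 05:20 to the nearest ten minutes.

05:20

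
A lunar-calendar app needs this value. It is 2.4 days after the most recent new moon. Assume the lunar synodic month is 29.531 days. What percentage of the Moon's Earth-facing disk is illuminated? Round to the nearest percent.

6%

Phase angle: θ = 360°·(2.4 d)/(29.531 d) = 29.3°.
With cos θ = 0.872, the lit fraction is (1 − 0.872)/2 ≈ 0.064, so 6%.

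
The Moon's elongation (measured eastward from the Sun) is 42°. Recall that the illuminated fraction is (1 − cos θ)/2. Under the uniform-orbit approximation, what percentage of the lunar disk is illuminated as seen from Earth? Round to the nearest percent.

13%

Half-versine of 42°: (1 − 0.743)/2 = 0.128, i.e. 13%.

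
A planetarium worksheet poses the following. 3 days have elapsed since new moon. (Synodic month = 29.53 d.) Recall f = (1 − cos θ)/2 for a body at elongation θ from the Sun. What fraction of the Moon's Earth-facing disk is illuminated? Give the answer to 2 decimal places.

0.10

Elongation θ = 360° × 3/29.53 ≈ 36.6°.
cos 36.6° = 0.803, so f = (1 − 0.803)/2 = 0.098.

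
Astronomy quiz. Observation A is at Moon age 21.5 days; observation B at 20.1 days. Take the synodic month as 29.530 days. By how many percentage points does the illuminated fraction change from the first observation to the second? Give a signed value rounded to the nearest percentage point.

θ₁ = 360° × 21.5/29.530 = 262.1°, f₁ = (1 − cos θ₁)/2 = 0.569.
θ₂ = 360° × 20.1/29.530 = 245.0°, f₂ = (1 − cos θ₂)/2 = 0.711.
Change = f₂ − f₁ = +0.142 → +14 percentage points.

+14 pp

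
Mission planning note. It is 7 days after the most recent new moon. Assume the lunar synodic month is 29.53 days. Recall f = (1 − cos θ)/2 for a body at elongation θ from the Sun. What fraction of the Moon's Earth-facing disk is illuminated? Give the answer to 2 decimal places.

0.46

Phase angle: θ = 360°·(7 d)/(29.53 d) = 85.3°.
Illuminated fraction = (1 − cos 85.3°)/2 = (1 − 0.081)/2 ≈ 0.459.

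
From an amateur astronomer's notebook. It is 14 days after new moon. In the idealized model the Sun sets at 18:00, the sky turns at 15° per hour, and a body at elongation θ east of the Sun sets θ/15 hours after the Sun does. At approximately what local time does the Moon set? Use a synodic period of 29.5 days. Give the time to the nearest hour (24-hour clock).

Phase angle: θ = 360°·(14 d)/(29.5 d) = 170.8°.
At 15° of sky rotation per hour, 170.8° corresponds to a 11.39 h lag.
18:00 + 11.39 h ≈ 05:23 → 05:00 to the nearest hour.

05:00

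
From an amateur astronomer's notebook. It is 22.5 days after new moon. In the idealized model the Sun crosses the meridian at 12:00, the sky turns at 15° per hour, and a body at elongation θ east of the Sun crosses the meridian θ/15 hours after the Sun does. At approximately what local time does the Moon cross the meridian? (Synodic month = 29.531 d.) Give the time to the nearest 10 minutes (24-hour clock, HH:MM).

06:20

The Moon has covered 22.5/29.531 of its cycle, so θ ≈ 360° × 22.5/29.531 = 274.3°.
The Moon trails the Sun by θ/15 = 274.3/15 ≈ 18.29 hours.
12:00 + 18.286 h ≈ 06:17 → 06:20 to the nearest ten minutes.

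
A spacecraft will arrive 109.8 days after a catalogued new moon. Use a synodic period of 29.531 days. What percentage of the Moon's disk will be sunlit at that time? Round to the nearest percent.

60%

109.8/29.531 = 3.718 lunations, so 3 complete cycles and 21.21 d into the next.
Elongation θ = 360° × 21.21/29.531 ≈ 258.5°.
With cos θ = (-0.199), the lit fraction is (1 − (-0.199))/2 ≈ 0.599, so 60%.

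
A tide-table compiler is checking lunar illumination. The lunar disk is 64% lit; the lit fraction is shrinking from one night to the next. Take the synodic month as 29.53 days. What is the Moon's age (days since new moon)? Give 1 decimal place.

20.8 days

From f = (1 − cos θ)/2: cos θ = 1 − 2×0.64 = -0.280; arccos → 106.3°.
Waning ⇒ past full, so θ = 360° − 106.3° = 253.7°.
Age = 29.53 × 253.7°/360° ≈ 20.81 days.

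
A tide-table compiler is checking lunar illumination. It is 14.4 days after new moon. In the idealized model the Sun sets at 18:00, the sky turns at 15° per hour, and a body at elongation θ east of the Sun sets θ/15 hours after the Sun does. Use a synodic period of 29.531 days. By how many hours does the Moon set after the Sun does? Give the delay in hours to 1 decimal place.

11.7 h

The Moon has covered 14.4/29.531 of its cycle, so θ ≈ 360° × 14.4/29.531 = 175.5°.
Delay after the Sun = 175.5° / (15°/h) ≈ 11.70 h.
So the Moon sets 11.70 h after the Sun.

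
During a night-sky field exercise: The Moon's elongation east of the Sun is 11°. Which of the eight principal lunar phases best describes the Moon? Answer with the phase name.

The new moon sector spans roughly -22°–22°; 11° falls inside it.

new moon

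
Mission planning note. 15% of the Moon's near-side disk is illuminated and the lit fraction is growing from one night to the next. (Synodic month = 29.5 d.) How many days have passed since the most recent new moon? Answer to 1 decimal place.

From f = (1 − cos θ)/2: cos θ = 1 − 2×0.15 = 0.700; arccos → 45.6°.
Before full moon the principal value applies: θ = 45.6°.
At 360°/29.5 d per day, 45.6° corresponds to 3.73 days.

3.7 days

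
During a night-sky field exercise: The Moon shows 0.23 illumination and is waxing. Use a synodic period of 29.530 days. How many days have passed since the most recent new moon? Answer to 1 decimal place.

cos θ = 1 − 2f = 0.540, giving a principal value of 57.3°.
Before full moon the principal value applies: θ = 57.3°.
Age = 29.530 × 57.3°/360° ≈ 4.70 days.

4.7 days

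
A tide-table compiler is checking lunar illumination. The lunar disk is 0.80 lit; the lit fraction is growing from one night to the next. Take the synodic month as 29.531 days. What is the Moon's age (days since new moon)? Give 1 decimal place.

cos θ = 1 − 2f = -0.600, giving a principal value of 126.9°.
The Moon is waxing (0°–180°), so θ = 126.9° directly.
Age = 29.531 × 126.9°/360° ≈ 10.41 days.

10.4 days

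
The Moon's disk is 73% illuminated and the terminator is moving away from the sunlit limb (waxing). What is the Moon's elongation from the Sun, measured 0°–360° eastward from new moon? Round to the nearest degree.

117°

cos θ = 1 − 2f = -0.460, giving a principal value of 117.4°.
The Moon is waxing (0°–180°), so θ = 117.4° directly.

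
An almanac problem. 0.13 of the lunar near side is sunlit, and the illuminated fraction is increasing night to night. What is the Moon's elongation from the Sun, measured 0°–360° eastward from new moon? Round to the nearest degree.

42°

From f = (1 − cos θ)/2: cos θ = 1 − 2×0.13 = 0.740; arccos → 42.3°.
Waxing ⇒ before full, so θ = 42.3°.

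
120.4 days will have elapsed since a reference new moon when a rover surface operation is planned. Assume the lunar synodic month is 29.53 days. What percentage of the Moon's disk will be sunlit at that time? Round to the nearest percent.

6%

Reduce mod P: 120.4 − 4×29.53 = 2.28 d into the current lunation.
Elongation θ = 360° × 2.28/29.53 ≈ 27.8°.
Illuminated fraction = (1 − cos 27.8°)/2 = (1 − 0.885)/2 ≈ 0.058, so 6%.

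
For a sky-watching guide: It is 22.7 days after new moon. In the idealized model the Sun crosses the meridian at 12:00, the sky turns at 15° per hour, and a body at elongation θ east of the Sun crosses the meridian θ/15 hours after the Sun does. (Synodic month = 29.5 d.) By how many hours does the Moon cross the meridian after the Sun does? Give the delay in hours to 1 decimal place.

18.5 h

Phase angle: θ = 360°·(22.7 d)/(29.5 d) = 277.0°.
Delay after the Sun = 277.0° / (15°/h) ≈ 18.47 h.
So the Moon crosses the meridian 18.47 h after the Sun.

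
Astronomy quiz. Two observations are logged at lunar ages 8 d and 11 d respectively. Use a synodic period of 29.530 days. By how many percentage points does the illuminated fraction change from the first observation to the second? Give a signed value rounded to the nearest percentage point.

+28 pp

First observation: θ = 360°·8/29.530 = 97.5°, so f = 0.566.
Second observation: θ = 134.1°, f = 0.848.
Δf = 0.848 − 0.566 = +0.282, i.e. +28 pp.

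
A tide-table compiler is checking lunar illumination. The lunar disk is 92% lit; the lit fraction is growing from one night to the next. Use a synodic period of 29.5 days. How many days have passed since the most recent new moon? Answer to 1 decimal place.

cos θ = 1 − 2f = -0.840, giving a principal value of 147.1°.
Waxing ⇒ before full, so θ = 147.1°.
That fraction of the synodic month is 147.1/360 × 29.5 d ≈ 12.06 d.

12.1 days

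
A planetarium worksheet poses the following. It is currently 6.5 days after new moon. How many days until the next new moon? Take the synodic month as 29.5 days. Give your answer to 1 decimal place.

The next new moon completes the synodic month: 29.5 − 6.5 = 23.000 days.

23.0 days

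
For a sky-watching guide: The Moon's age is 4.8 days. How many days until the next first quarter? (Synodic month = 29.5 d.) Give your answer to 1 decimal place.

2.6 days

First quarter is 0.25 of the way through the cycle: age 0.25 × 29.5 = 7.375 d.
So 2.575 days remain (7.375 − 4.8).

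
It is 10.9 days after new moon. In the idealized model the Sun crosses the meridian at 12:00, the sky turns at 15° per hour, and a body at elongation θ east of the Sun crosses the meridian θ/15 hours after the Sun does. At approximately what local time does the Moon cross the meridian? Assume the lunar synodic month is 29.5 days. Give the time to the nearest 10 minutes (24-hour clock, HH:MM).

20:50

The Moon has covered 10.9/29.5 of its cycle, so θ ≈ 360° × 10.9/29.5 = 133.0°.
Delay after the Sun = 133.0° / (15°/h) ≈ 8.87 h.
12:00 + 8.868 h ≈ 20:52 → 20:50 to the nearest ten minutes.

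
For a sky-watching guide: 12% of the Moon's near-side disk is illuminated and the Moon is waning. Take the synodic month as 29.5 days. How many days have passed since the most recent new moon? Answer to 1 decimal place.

From f = (1 − cos θ)/2: cos θ = 1 − 2×0.12 = 0.760; arccos → 40.5°.
Since the Moon is past full (waning), take the reflex angle: θ = 360° − 40.5° = 319.5°.
At 360°/29.5 d per day, 319.5° corresponds to 26.18 days.

26.2 days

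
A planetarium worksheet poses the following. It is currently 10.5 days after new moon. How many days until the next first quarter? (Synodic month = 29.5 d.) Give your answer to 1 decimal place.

First quarter occurs at elongation 90°, i.e. at age 29.5 × 90/360 = 7.375 d.
This lunation's first quarter (7.375 d) has passed, so add one period: 36.875 − 10.5 = 26.375 days.

26.4 days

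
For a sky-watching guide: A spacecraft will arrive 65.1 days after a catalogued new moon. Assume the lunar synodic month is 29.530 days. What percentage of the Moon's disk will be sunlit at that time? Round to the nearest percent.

65.1/29.530 = 2.205 lunations, so 2 complete cycles and 6.04 d into the next.
Elongation θ = 360° × 6.04/29.530 ≈ 73.6°.
Illuminated fraction = (1 − cos 73.6°)/2 = (1 − 0.282)/2 ≈ 0.359, so 36%.

36%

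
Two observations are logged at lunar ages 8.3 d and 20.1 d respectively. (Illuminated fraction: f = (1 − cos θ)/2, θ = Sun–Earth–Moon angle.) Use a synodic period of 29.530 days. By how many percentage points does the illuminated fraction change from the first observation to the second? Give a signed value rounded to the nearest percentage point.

+11 pp

First observation: θ = 360°·8.3/29.530 = 101.2°, so f = 0.597.
Second observation: θ = 245.0°, f = 0.711.
Δf = 0.711 − 0.597 = +0.114, i.e. +11 pp.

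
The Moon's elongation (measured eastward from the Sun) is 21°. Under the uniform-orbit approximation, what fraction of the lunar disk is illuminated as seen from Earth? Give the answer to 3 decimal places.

cos 21° = 0.934, so f = (1 − 0.934)/2 = 0.033.

0.033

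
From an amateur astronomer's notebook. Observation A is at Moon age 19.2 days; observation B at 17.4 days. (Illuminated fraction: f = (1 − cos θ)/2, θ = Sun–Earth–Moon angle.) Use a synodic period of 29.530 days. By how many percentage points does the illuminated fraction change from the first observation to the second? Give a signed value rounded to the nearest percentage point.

+13 percentage points

First observation: θ = 360°·19.2/29.530 = 234.1°, so f = 0.793.
Second observation: θ = 212.1°, f = 0.923.
Δf = 0.923 − 0.793 = +0.130, i.e. +13 pp.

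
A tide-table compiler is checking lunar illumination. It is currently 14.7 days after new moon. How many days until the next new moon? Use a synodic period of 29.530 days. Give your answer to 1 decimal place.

The next new moon completes the synodic month: 29.530 − 14.7 = 14.830 days.

14.8 days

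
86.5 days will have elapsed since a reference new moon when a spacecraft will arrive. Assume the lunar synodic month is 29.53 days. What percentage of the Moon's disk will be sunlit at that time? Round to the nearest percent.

5%

86.5/29.53 = 2.929 lunations, so 2 complete cycles and 27.44 d into the next.
Phase angle: θ = 360°·(27.44 d)/(29.53 d) = 334.5°.
With cos θ = 0.903, the lit fraction is (1 − 0.903)/2 ≈ 0.049, so 5%.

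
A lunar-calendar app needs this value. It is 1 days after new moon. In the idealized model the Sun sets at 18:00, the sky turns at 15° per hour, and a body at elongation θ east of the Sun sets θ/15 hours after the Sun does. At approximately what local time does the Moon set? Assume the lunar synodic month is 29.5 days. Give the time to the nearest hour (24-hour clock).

19:00

Phase angle: θ = 360°·(1 d)/(29.5 d) = 12.2°.
Delay after the Sun = 12.2° / (15°/h) ≈ 0.81 h.
18:00 + 0.81 h ≈ 18:49 → 19:00 to the nearest hour.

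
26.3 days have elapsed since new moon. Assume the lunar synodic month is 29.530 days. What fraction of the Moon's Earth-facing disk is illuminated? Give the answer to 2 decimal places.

0.11

Elongation θ = 360° × 26.3/29.530 ≈ 320.6°.
Illuminated fraction = (1 − cos 320.6°)/2 = (1 − 0.773)/2 ≈ 0.114.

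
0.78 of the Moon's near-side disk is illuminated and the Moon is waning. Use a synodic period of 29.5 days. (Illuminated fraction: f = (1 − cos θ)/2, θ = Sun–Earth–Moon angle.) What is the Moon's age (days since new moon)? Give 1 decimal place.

19.3 days

From f = (1 − cos θ)/2: cos θ = 1 − 2×0.78 = -0.560; arccos → 124.1°.
Waning ⇒ past full, so θ = 360° − 124.1° = 235.9°.
Age = 29.5 × 235.9°/360° ≈ 19.33 days.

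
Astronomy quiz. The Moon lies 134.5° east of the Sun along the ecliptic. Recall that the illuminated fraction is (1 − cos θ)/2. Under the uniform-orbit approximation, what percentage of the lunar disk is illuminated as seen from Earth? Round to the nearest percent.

cos 134.5° = (-0.701), so f = (1 − (-0.701))/2 = 0.850, i.e. 85%.

85%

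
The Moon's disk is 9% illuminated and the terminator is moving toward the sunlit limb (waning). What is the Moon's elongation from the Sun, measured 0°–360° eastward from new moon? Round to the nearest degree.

Invert f = (1 − cos θ)/2 to get cos θ = 1 − 2(0.09) = 0.820, hence θ₀ = arccos 0.820 = 34.9°.
Waning ⇒ past full, so θ = 360° − 34.9° = 325.1°.

325°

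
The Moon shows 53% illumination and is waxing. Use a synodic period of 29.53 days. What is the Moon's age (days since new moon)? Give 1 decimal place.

cos θ = 1 − 2f = -0.060, giving a principal value of 93.4°.
The Moon is waxing (0°–180°), so θ = 93.4° directly.
That fraction of the synodic month is 93.4/360 × 29.53 d ≈ 7.66 d.

7.7 days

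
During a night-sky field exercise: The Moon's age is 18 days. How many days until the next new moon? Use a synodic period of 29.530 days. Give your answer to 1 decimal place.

11.5 days

The next new moon completes the synodic month: 29.530 − 18 = 11.530 days.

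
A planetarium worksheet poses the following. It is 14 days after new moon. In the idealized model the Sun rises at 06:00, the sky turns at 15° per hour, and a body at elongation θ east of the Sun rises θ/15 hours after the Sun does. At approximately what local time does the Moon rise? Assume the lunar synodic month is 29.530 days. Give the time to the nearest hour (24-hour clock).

17:00

The Moon has covered 14/29.530 of its cycle, so θ ≈ 360° × 14/29.530 = 170.7°.
At 15° of sky rotation per hour, 170.7° corresponds to a 11.38 h lag.
06:00 + 11.38 h ≈ 17:23 → 17:00 to the nearest hour.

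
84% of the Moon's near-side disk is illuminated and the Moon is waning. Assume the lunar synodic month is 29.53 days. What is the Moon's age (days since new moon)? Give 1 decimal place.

From f = (1 − cos θ)/2: cos θ = 1 − 2×0.84 = -0.680; arccos → 132.8°.
A waning Moon lies in 180°–360°, so θ = 360° − 132.8° = 227.2°.
At 360°/29.53 d per day, 227.2° corresponds to 18.63 days.

18.6 days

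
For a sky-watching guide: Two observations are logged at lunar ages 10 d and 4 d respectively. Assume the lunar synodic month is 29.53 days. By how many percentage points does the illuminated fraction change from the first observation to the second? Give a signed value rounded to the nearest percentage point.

θ₁ = 360° × 10/29.53 = 121.9°, f₁ = (1 − cos θ₁)/2 = 0.764.
θ₂ = 360° × 4/29.53 = 48.8°, f₂ = (1 − cos θ₂)/2 = 0.170.
Change = f₂ − f₁ = -0.594 → -59 percentage points.

-59 pp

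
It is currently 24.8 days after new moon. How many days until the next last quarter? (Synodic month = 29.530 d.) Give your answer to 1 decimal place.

26.9 days

Last quarter is 0.75 of the way through the cycle: age 0.75 × 29.530 = 22.148 d.
Already past this cycle's last quarter; the next is at 22.148 + 29.530 = 51.678 d, so 51.678 − 24.8 = 26.878 days.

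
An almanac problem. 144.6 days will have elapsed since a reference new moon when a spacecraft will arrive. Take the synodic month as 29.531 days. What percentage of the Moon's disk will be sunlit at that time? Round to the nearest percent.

10%

Reduce mod P: 144.6 − 4×29.531 = 26.48 d into the current lunation.
Phase angle: θ = 360°·(26.48 d)/(29.531 d) = 322.8°.
Illuminated fraction = (1 − cos 322.8°)/2 = (1 − 0.796)/2 ≈ 0.102, so 10%.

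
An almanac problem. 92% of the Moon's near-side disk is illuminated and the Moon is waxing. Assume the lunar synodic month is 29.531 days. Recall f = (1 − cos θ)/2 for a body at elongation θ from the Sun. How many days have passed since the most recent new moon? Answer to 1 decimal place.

12.1 days

Invert f = (1 − cos θ)/2 to get cos θ = 1 − 2(0.92) = -0.840, hence θ₀ = arccos -0.840 = 147.1°.
Waxing ⇒ before full, so θ = 147.1°.
That fraction of the synodic month is 147.1/360 × 29.531 d ≈ 12.07 d.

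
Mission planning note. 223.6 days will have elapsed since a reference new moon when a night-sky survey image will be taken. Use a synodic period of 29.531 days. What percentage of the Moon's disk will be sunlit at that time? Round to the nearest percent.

223.6/29.531 = 7.572 lunations, so 7 complete cycles and 16.88 d into the next.
Phase angle: θ = 360°·(16.88 d)/(29.531 d) = 205.8°.
cos 205.8° = (-0.900), so f = (1 − (-0.900))/2 = 0.950, so 95%.

95%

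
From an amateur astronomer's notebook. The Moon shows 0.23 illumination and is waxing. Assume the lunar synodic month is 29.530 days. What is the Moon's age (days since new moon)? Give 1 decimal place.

cos θ = 1 − 2f = 0.540, giving a principal value of 57.3°.
Before full moon the principal value applies: θ = 57.3°.
Age = 29.530 × 57.3°/360° ≈ 4.70 days.

4.7 days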